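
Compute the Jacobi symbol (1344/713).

Reduce the numerator: 1344 ≡ 631 (mod 713), so (1344/713) = (631/713).
713 ≡ 1 (mod 4), so quadratic reciprocity gives (631/713) = (713/631). Reduce: 713 ≡ 82 (mod 631). Now have (82/631).
Factor out 2: 82 = 2·41. Since 631 ≡ 7 (mod 8), (2/631) = +1. Now have (41/631).
41 ≡ 1 (mod 4), so quadratic reciprocity gives (41/631) = (631/41). Reduce: 631 ≡ 16 (mod 41). Now have (16/41).
Factor out 2: 16 = 2^4. Since 41 ≡ 1 (mod 8), (2/41) = +1, and (2/41)^4 = +1. Now have (1/41).
(1/41) = 1. Collecting the sign factors: 1.

1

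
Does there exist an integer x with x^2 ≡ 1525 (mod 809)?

yes

Reduce the numerator: 1525 ≡ 716 (mod 809), so (1525/809) = (716/809).
Factor out 2: 716 = 2^2·179. Since 809 ≡ 1 (mod 8), (2/809) = +1, and (2/809)^2 = +1. Now have (179/809).
809 ≡ 1 (mod 4), so quadratic reciprocity gives (179/809) = (809/179). Reduce: 809 ≡ 93 (mod 179). Now have (93/179).
93 ≡ 1 (mod 4), so quadratic reciprocity gives (93/179) = (179/93). Reduce: 179 ≡ 86 (mod 93). Now have (86/93).
Factor out 2: 86 = 2·43. Since 93 ≡ 5 (mod 8), (2/93) = -1. Now have -(43/93).
93 ≡ 1 (mod 4), so quadratic reciprocity gives (43/93) = (93/43). Reduce: 93 ≡ 7 (mod 43). Now have -(7/43).
Both 7 ≡ 3 and 43 ≡ 3 (mod 4), so reciprocity gives (7/43) = -(43/7). Reduce: 43 ≡ 1 (mod 7). Now have (1/7).
(1/7) = 1. Collecting the sign factors: 1.
The Legendre symbol is 1, so x^2 ≡ 1525 (mod 809) has solution.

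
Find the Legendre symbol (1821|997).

(1821|997)
  = (824|997)    [1821 ≡ 824 mod 997]
  = -(103|997)    [997 ≡ 5 mod 8 ⇒ (2|997)^3 = -1]
  = -(997|103)    [QR: 997 ≡ 1 mod 4, sign kept]
  = -(70|103)    [997 ≡ 70 mod 103]
  = -(35|103)    [103 ≡ 7 mod 8 ⇒ (2|103) = +1]
  = (103|35)    [QR: both ≡ 3 mod 4, sign flips]
  = (33|35)    [103 ≡ 33 mod 35]
  = (35|33)    [QR: 33 ≡ 1 mod 4, sign kept]
  = (2|33)    [35 ≡ 2 mod 33]
  = (1|33)    [33 ≡ 1 mod 8 ⇒ (2|33) = +1]
  = 1    [(1|33) = 1]

1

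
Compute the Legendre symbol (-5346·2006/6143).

1

By multiplicativity, (-5346·2006/6143) = (-5346/6143)·(2006/6143).
First factor (-5346/6143):
(-5346/6143)
  = -(5346/6143)    [6143 ≡ 3 mod 4 ⇒ (-1/6143) = -1]
  = -(2673/6143)    [6143 ≡ 7 mod 8 ⇒ (2/6143) = +1]
  = -(6143/2673)    [QR: 2673 ≡ 1 mod 4, sign kept]
  = -(797/2673)    [6143 ≡ 797 mod 2673]
  = -(2673/797)    [QR: 797 ≡ 1 mod 4, sign kept]
  = -(282/797)    [2673 ≡ 282 mod 797]
  = (141/797)    [797 ≡ 5 mod 8 ⇒ (2/797) = -1]
  = (797/141)    [QR: 141 ≡ 1 mod 4, sign kept]
  = (92/141)    [797 ≡ 92 mod 141]
  = (23/141)    [141 ≡ 5 mod 8 ⇒ (2/141)^2 = +1]
  = (141/23)    [QR: 141 ≡ 1 mod 4, sign kept]
  = (3/23)    [141 ≡ 3 mod 23]
  = -(23/3)    [QR: both ≡ 3 mod 4, sign flips]
  = -(2/3)    [23 ≡ 2 mod 3]
  = (1/3)    [3 ≡ 3 mod 8 ⇒ (2/3) = -1]
  = 1    [(1/3) = 1]
Second factor (2006/6143):
(2006/6143)
  = (1003/6143)    [6143 ≡ 7 mod 8 ⇒ (2/6143) = +1]
  = -(6143/1003)    [QR: both ≡ 3 mod 4, sign flips]
  = -(125/1003)    [6143 ≡ 125 mod 1003]
  = -(1003/125)    [QR: 125 ≡ 1 mod 4, sign kept]
  = -(3/125)    [1003 ≡ 3 mod 125]
  = -(125/3)    [QR: 125 ≡ 1 mod 4, sign kept]
  = -(2/3)    [125 ≡ 2 mod 3]
  = (1/3)    [3 ≡ 3 mod 8 ⇒ (2/3) = -1]
  = 1    [(1/3) = 1]
Product: (1)·(1) = 1.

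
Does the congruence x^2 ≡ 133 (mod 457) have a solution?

yes

133 ≡ 1 (mod 4), so quadratic reciprocity gives (133/457) = (457/133). Reduce: 457 ≡ 58 (mod 133). Now have (58/133).
Factor out 2: 58 = 2·29. Since 133 ≡ 5 (mod 8), (2/133) = -1. Now have -(29/133).
29 ≡ 1 (mod 4), so quadratic reciprocity gives (29/133) = (133/29). Reduce: 133 ≡ 17 (mod 29). Now have -(17/29).
17 ≡ 1 (mod 4), so quadratic reciprocity gives (17/29) = (29/17). Reduce: 29 ≡ 12 (mod 17). Now have -(12/17).
Factor out 2: 12 = 2^2·3. Since 17 ≡ 1 (mod 8), (2/17) = +1, and (2/17)^2 = +1. Now have -(3/17).
17 ≡ 1 (mod 4), so quadratic reciprocity gives (3/17) = (17/3). Reduce: 17 ≡ 2 (mod 3). Now have -(2/3).
Factor out 2: 2 = 2. Since 3 ≡ 3 (mod 8), (2/3) = -1. Now have (1/3).
(1/3) = 1. Collecting the sign factors: 1.
The Legendre symbol is 1, so x^2 ≡ 133 (mod 457) has solution.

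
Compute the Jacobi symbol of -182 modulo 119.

Reduce the numerator: -182 ≡ 56 (mod 119), so (-182/119) = (56/119).
Factor out 2: 56 = 2^3·7. Since 119 ≡ 7 (mod 8), (2/119) = +1, and (2/119)^3 = +1. Now have (7/119).
Both 7 ≡ 3 and 119 ≡ 3 (mod 4), so reciprocity gives (7/119) = -(119/7). Reduce: 119 ≡ 0 (mod 7). Now have -(0/7).
The numerator is now 0 with denominator 7 > 1: the symbol is 0.

0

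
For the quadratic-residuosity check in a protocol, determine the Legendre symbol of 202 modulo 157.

Reduce the numerator: 202 ≡ 45 (mod 157), so (202|157) = (45|157).
45 ≡ 1 (mod 4), so quadratic reciprocity gives (45|157) = (157|45). Reduce: 157 ≡ 22 (mod 45). Now have (22|45).
Factor out 2: 22 = 2·11. Since 45 ≡ 5 (mod 8), (2|45) = -1. Now have -(11|45).
45 ≡ 1 (mod 4), so quadratic reciprocity gives (11|45) = (45|11). Reduce: 45 ≡ 1 (mod 11). Now have -(1|11).
(1|11) = 1. Collecting the sign factors: -1.

-1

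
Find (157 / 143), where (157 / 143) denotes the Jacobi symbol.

(157 / 143)
  = (14 / 143)    [157 ≡ 14 mod 143]
  = (7 / 143)    [143 ≡ 7 mod 8 ⇒ (2 / 143) = +1]
  = -(143 / 7)    [QR: both ≡ 3 mod 4, sign flips]
  = -(3 / 7)    [143 ≡ 3 mod 7]
  = (7 / 3)    [QR: both ≡ 3 mod 4, sign flips]
  = (1 / 3)    [7 ≡ 1 mod 3]
  = 1    [(1 / 3) = 1]

1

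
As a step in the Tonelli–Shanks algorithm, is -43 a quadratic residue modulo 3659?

yes

Reduce the numerator: -43 ≡ 3616 (mod 3659), so (-43/3659) = (3616/3659).
Factor out 2: 3616 = 2^5·113. Since 3659 ≡ 3 (mod 8), (2/3659) = -1, and (2/3659)^5 = -1. Now have -(113/3659).
113 ≡ 1 (mod 4), so quadratic reciprocity gives (113/3659) = (3659/113). Reduce: 3659 ≡ 43 (mod 113). Now have -(43/113).
113 ≡ 1 (mod 4), so quadratic reciprocity gives (43/113) = (113/43). Reduce: 113 ≡ 27 (mod 43). Now have -(27/43).
Both 27 ≡ 3 and 43 ≡ 3 (mod 4), so reciprocity gives (27/43) = -(43/27). Reduce: 43 ≡ 16 (mod 27). Now have (16/27).
Factor out 2: 16 = 2^4. Since 27 ≡ 3 (mod 8), (2/27) = -1, and (2/27)^4 = +1. Now have (1/27).
(1/27) = 1. Collecting the sign factors: 1.
The Legendre symbol is 1, so x^2 ≡ -43 (mod 3659) has solution.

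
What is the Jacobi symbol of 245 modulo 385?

0

245 ≡ 1 (mod 4), so quadratic reciprocity gives (245/385) = (385/245). Reduce: 385 ≡ 140 (mod 245). Now have (140/245).
Factor out 2: 140 = 2^2·35. Since 245 ≡ 5 (mod 8), (2/245) = -1, and (2/245)^2 = +1. Now have (35/245).
245 ≡ 1 (mod 4), so quadratic reciprocity gives (35/245) = (245/35). Reduce: 245 ≡ 0 (mod 35). Now have (0/35).
The numerator is now 0 with denominator 35 > 1: the symbol is 0.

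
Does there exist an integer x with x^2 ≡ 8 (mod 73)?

yes

Factor out 2: 8 = 2^3. Since 73 ≡ 1 (mod 8), (2/73) = +1, and (2/73)^3 = +1. Now have (1/73).
(1/73) = 1. Collecting the sign factors: 1.
The Legendre symbol is 1, so x^2 ≡ 8 (mod 73) has solution.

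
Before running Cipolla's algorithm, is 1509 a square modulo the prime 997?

Reduce the numerator: 1509 ≡ 512 (mod 997), so (1509|997) = (512|997).
Factor out 2: 512 = 2^9. Since 997 ≡ 5 (mod 8), (2|997) = -1, and (2|997)^9 = -1. Now have -(1|997).
(1|997) = 1. Collecting the sign factors: -1.
The Legendre symbol is -1, so x^2 ≡ 1509 (mod 997) has no solution.

no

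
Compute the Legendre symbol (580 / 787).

-1

Factor out 2: 580 = 2^2·145. Since 787 ≡ 3 (mod 8), (2 / 787) = -1, and (2 / 787)^2 = +1. Now have (145 / 787).
145 ≡ 1 (mod 4), so quadratic reciprocity gives (145 / 787) = (787 / 145). Reduce: 787 ≡ 62 (mod 145). Now have (62 / 145).
Factor out 2: 62 = 2·31. Since 145 ≡ 1 (mod 8), (2 / 145) = +1. Now have (31 / 145).
145 ≡ 1 (mod 4), so quadratic reciprocity gives (31 / 145) = (145 / 31). Reduce: 145 ≡ 21 (mod 31). Now have (21 / 31).
21 ≡ 1 (mod 4), so quadratic reciprocity gives (21 / 31) = (31 / 21). Reduce: 31 ≡ 10 (mod 21). Now have (10 / 21).
Factor out 2: 10 = 2·5. Since 21 ≡ 5 (mod 8), (2 / 21) = -1. Now have -(5 / 21).
5 ≡ 1 (mod 4), so quadratic reciprocity gives (5 / 21) = (21 / 5). Reduce: 21 ≡ 1 (mod 5). Now have -(1 / 5).
(1 / 5) = 1. Collecting the sign factors: -1.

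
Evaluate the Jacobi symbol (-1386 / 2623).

(-1386 / 2623)
  = (1237 / 2623)    [-1386 ≡ 1237 mod 2623]
  = (2623 / 1237)    [QR: 1237 ≡ 1 mod 4, sign kept]
  = (149 / 1237)    [2623 ≡ 149 mod 1237]
  = (1237 / 149)    [QR: 149 ≡ 1 mod 4, sign kept]
  = (45 / 149)    [1237 ≡ 45 mod 149]
  = (149 / 45)    [QR: 45 ≡ 1 mod 4, sign kept]
  = (14 / 45)    [149 ≡ 14 mod 45]
  = -(7 / 45)    [45 ≡ 5 mod 8 ⇒ (2 / 45) = -1]
  = -(45 / 7)    [QR: 45 ≡ 1 mod 4, sign kept]
  = -(3 / 7)    [45 ≡ 3 mod 7]
  = (7 / 3)    [QR: both ≡ 3 mod 4, sign flips]
  = (1 / 3)    [7 ≡ 1 mod 3]
  = 1    [(1 / 3) = 1]

1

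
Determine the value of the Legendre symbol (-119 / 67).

1

(-119 / 67)
  = (15 / 67)    [-119 ≡ 15 mod 67]
  = -(67 / 15)    [QR: both ≡ 3 mod 4, sign flips]
  = -(7 / 15)    [67 ≡ 7 mod 15]
  = (15 / 7)    [QR: both ≡ 3 mod 4, sign flips]
  = (1 / 7)    [15 ≡ 1 mod 7]
  = 1    [(1 / 7) = 1]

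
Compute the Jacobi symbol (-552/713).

(-552/713)
  = (161/713)    [-552 ≡ 161 mod 713]
  = (713/161)    [QR: 161 ≡ 1 mod 4, sign kept]
  = (69/161)    [713 ≡ 69 mod 161]
  = (161/69)    [QR: 69 ≡ 1 mod 4, sign kept]
  = (23/69)    [161 ≡ 23 mod 69]
  = (69/23)    [QR: 69 ≡ 1 mod 4, sign kept]
  = (0/23)    [69 ≡ 0 mod 23]
  = 0    [numerator 0, gcd > 1]

0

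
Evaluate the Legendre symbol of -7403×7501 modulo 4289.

-1

By multiplicativity, (-7403·7501 / 4289) = (-7403 / 4289)·(7501 / 4289).
First factor (-7403 / 4289):
(-7403 / 4289)
  = (1175 / 4289)    [-7403 ≡ 1175 mod 4289]
  = (4289 / 1175)    [QR: 4289 ≡ 1 mod 4, sign kept]
  = (764 / 1175)    [4289 ≡ 764 mod 1175]
  = (191 / 1175)    [1175 ≡ 7 mod 8 ⇒ (2 / 1175)^2 = +1]
  = -(1175 / 191)    [QR: both ≡ 3 mod 4, sign flips]
  = -(29 / 191)    [1175 ≡ 29 mod 191]
  = -(191 / 29)    [QR: 29 ≡ 1 mod 4, sign kept]
  = -(17 / 29)    [191 ≡ 17 mod 29]
  = -(29 / 17)    [QR: 17 ≡ 1 mod 4, sign kept]
  = -(12 / 17)    [29 ≡ 12 mod 17]
  = -(3 / 17)    [17 ≡ 1 mod 8 ⇒ (2 / 17)^2 = +1]
  = -(17 / 3)    [QR: 17 ≡ 1 mod 4, sign kept]
  = -(2 / 3)    [17 ≡ 2 mod 3]
  = (1 / 3)    [3 ≡ 3 mod 8 ⇒ (2 / 3) = -1]
  = 1    [(1 / 3) = 1]
Second factor (7501 / 4289):
(7501 / 4289)
  = (3212 / 4289)    [7501 ≡ 3212 mod 4289]
  = (803 / 4289)    [4289 ≡ 1 mod 8 ⇒ (2 / 4289)^2 = +1]
  = (4289 / 803)    [QR: 4289 ≡ 1 mod 4, sign kept]
  = (274 / 803)    [4289 ≡ 274 mod 803]
  = -(137 / 803)    [803 ≡ 3 mod 8 ⇒ (2 / 803) = -1]
  = -(803 / 137)    [QR: 137 ≡ 1 mod 4, sign kept]
  = -(118 / 137)    [803 ≡ 118 mod 137]
  = -(59 / 137)    [137 ≡ 1 mod 8 ⇒ (2 / 137) = +1]
  = -(137 / 59)    [QR: 137 ≡ 1 mod 4, sign kept]
  = -(19 / 59)    [137 ≡ 19 mod 59]
  = (59 / 19)    [QR: both ≡ 3 mod 4, sign flips]
  = (2 / 19)    [59 ≡ 2 mod 19]
  = -(1 / 19)    [19 ≡ 3 mod 8 ⇒ (2 / 19) = -1]
  = -1    [(1 / 19) = 1]
Product: (1)·(-1) = -1.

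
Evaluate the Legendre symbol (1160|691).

(1160|691)
  = (469|691)    [1160 ≡ 469 mod 691]
  = (691|469)    [QR: 469 ≡ 1 mod 4, sign kept]
  = (222|469)    [691 ≡ 222 mod 469]
  = -(111|469)    [469 ≡ 5 mod 8 ⇒ (2|469) = -1]
  = -(469|111)    [QR: 469 ≡ 1 mod 4, sign kept]
  = -(25|111)    [469 ≡ 25 mod 111]
  = -(111|25)    [QR: 25 ≡ 1 mod 4, sign kept]
  = -(11|25)    [111 ≡ 11 mod 25]
  = -(25|11)    [QR: 25 ≡ 1 mod 4, sign kept]
  = -(3|11)    [25 ≡ 3 mod 11]
  = (11|3)    [QR: both ≡ 3 mod 4, sign flips]
  = (2|3)    [11 ≡ 2 mod 3]
  = -(1|3)    [3 ≡ 3 mod 8 ⇒ (2|3) = -1]
  = -1    [(1|3) = 1]

-1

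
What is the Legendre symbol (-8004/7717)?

-1

Reduce the numerator: -8004 ≡ 7430 (mod 7717), so (-8004/7717) = (7430/7717).
Factor out 2: 7430 = 2·3715. Since 7717 ≡ 5 (mod 8), (2/7717) = -1. Now have -(3715/7717).
7717 ≡ 1 (mod 4), so quadratic reciprocity gives (3715/7717) = (7717/3715). Reduce: 7717 ≡ 287 (mod 3715). Now have -(287/3715).
Both 287 ≡ 3 and 3715 ≡ 3 (mod 4), so reciprocity gives (287/3715) = -(3715/287). Reduce: 3715 ≡ 271 (mod 287). Now have (271/287).
Both 271 ≡ 3 and 287 ≡ 3 (mod 4), so reciprocity gives (271/287) = -(287/271). Reduce: 287 ≡ 16 (mod 271). Now have -(16/271).
Factor out 2: 16 = 2^4. Since 271 ≡ 7 (mod 8), (2/271) = +1, and (2/271)^4 = +1. Now have -(1/271).
(1/271) = 1. Collecting the sign factors: -1.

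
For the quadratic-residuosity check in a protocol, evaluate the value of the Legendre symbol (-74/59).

-1

Reduce the numerator: -74 ≡ 44 (mod 59), so (-74/59) = (44/59).
Factor out 2: 44 = 2^2·11. Since 59 ≡ 3 (mod 8), (2/59) = -1, and (2/59)^2 = +1. Now have (11/59).
Both 11 ≡ 3 and 59 ≡ 3 (mod 4), so reciprocity gives (11/59) = -(59/11). Reduce: 59 ≡ 4 (mod 11). Now have -(4/11).
Factor out 2: 4 = 2^2. Since 11 ≡ 3 (mod 8), (2/11) = -1, and (2/11)^2 = +1. Now have -(1/11).
(1/11) = 1. Collecting the sign factors: -1.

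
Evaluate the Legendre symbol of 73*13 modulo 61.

By multiplicativity, (73·13|61) = (73|61)·(13|61).
First factor (73|61):
(73|61)
  = (12|61)    [73 ≡ 12 mod 61]
  = (3|61)    [61 ≡ 5 mod 8 ⇒ (2|61)^2 = +1]
  = (61|3)    [QR: 61 ≡ 1 mod 4, sign kept]
  = (1|3)    [61 ≡ 1 mod 3]
  = 1    [(1|3) = 1]
Second factor (13|61):
(13|61)
  = (61|13)    [QR: 13 ≡ 1 mod 4, sign kept]
  = (9|13)    [61 ≡ 9 mod 13]
  = (13|9)    [QR: 9 ≡ 1 mod 4, sign kept]
  = (4|9)    [13 ≡ 4 mod 9]
  = (1|9)    [9 ≡ 1 mod 8 ⇒ (2|9)^2 = +1]
  = 1    [(1|9) = 1]
Product: (1)·(1) = 1.

1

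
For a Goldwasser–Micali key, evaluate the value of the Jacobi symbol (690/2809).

1

(690/2809)
  = (345/2809)    [2809 ≡ 1 mod 8 ⇒ (2/2809) = +1]
  = (2809/345)    [QR: 345 ≡ 1 mod 4, sign kept]
  = (49/345)    [2809 ≡ 49 mod 345]
  = (345/49)    [QR: 49 ≡ 1 mod 4, sign kept]
  = (2/49)    [345 ≡ 2 mod 49]
  = (1/49)    [49 ≡ 1 mod 8 ⇒ (2/49) = +1]
  = 1    [(1/49) = 1]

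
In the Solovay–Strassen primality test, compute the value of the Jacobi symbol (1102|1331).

-1

Factor out 2: 1102 = 2·551. Since 1331 ≡ 3 (mod 8), (2|1331) = -1. Now have -(551|1331).
Both 551 ≡ 3 and 1331 ≡ 3 (mod 4), so reciprocity gives (551|1331) = -(1331|551). Reduce: 1331 ≡ 229 (mod 551). Now have (229|551).
229 ≡ 1 (mod 4), so quadratic reciprocity gives (229|551) = (551|229). Reduce: 551 ≡ 93 (mod 229). Now have (93|229).
93 ≡ 1 (mod 4), so quadratic reciprocity gives (93|229) = (229|93). Reduce: 229 ≡ 43 (mod 93). Now have (43|93).
93 ≡ 1 (mod 4), so quadratic reciprocity gives (43|93) = (93|43). Reduce: 93 ≡ 7 (mod 43). Now have (7|43).
Both 7 ≡ 3 and 43 ≡ 3 (mod 4), so reciprocity gives (7|43) = -(43|7). Reduce: 43 ≡ 1 (mod 7). Now have -(1|7).
(1|7) = 1. Collecting the sign factors: -1.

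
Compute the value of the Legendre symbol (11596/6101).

-1

(11596/6101)
  = (5495/6101)    [11596 ≡ 5495 mod 6101]
  = (6101/5495)    [QR: 6101 ≡ 1 mod 4, sign kept]
  = (606/5495)    [6101 ≡ 606 mod 5495]
  = (303/5495)    [5495 ≡ 7 mod 8 ⇒ (2/5495) = +1]
  = -(5495/303)    [QR: both ≡ 3 mod 4, sign flips]
  = -(41/303)    [5495 ≡ 41 mod 303]
  = -(303/41)    [QR: 41 ≡ 1 mod 4, sign kept]
  = -(16/41)    [303 ≡ 16 mod 41]
  = -(1/41)    [41 ≡ 1 mod 8 ⇒ (2/41)^4 = +1]
  = -1    [(1/41) = 1]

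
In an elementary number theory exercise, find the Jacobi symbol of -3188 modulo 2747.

-1

Reduce the numerator: -3188 ≡ 2306 (mod 2747), so (-3188 / 2747) = (2306 / 2747).
Factor out 2: 2306 = 2·1153. Since 2747 ≡ 3 (mod 8), (2 / 2747) = -1. Now have -(1153 / 2747).
1153 ≡ 1 (mod 4), so quadratic reciprocity gives (1153 / 2747) = (2747 / 1153). Reduce: 2747 ≡ 441 (mod 1153). Now have -(441 / 1153).
441 ≡ 1 (mod 4), so quadratic reciprocity gives (441 / 1153) = (1153 / 441). Reduce: 1153 ≡ 271 (mod 441). Now have -(271 / 441).
441 ≡ 1 (mod 4), so quadratic reciprocity gives (271 / 441) = (441 / 271). Reduce: 441 ≡ 170 (mod 271). Now have -(170 / 271).
Factor out 2: 170 = 2·85. Since 271 ≡ 7 (mod 8), (2 / 271) = +1. Now have -(85 / 271).
85 ≡ 1 (mod 4), so quadratic reciprocity gives (85 / 271) = (271 / 85). Reduce: 271 ≡ 16 (mod 85). Now have -(16 / 85).
Factor out 2: 16 = 2^4. Since 85 ≡ 5 (mod 8), (2 / 85) = -1, and (2 / 85)^4 = +1. Now have -(1 / 85).
(1 / 85) = 1. Collecting the sign factors: -1.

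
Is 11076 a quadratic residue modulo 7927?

Reduce the numerator: 11076 ≡ 3149 (mod 7927), so (11076/7927) = (3149/7927).
3149 ≡ 1 (mod 4), so quadratic reciprocity gives (3149/7927) = (7927/3149). Reduce: 7927 ≡ 1629 (mod 3149). Now have (1629/3149).
1629 ≡ 1 (mod 4), so quadratic reciprocity gives (1629/3149) = (3149/1629). Reduce: 3149 ≡ 1520 (mod 1629). Now have (1520/1629).
Factor out 2: 1520 = 2^4·95. Since 1629 ≡ 5 (mod 8), (2/1629) = -1, and (2/1629)^4 = +1. Now have (95/1629).
1629 ≡ 1 (mod 4), so quadratic reciprocity gives (95/1629) = (1629/95). Reduce: 1629 ≡ 14 (mod 95). Now have (14/95).
Factor out 2: 14 = 2·7. Since 95 ≡ 7 (mod 8), (2/95) = +1. Now have (7/95).
Both 7 ≡ 3 and 95 ≡ 3 (mod 4), so reciprocity gives (7/95) = -(95/7). Reduce: 95 ≡ 4 (mod 7). Now have -(4/7).
Factor out 2: 4 = 2^2. Since 7 ≡ 7 (mod 8), (2/7) = +1, and (2/7)^2 = +1. Now have -(1/7).
(1/7) = 1. Collecting the sign factors: -1.
The Legendre symbol is -1, so x^2 ≡ 11076 (mod 7927) has no solution.

no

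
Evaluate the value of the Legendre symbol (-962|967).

(-962|967)
  = -(962|967)    [967 ≡ 3 mod 4 ⇒ (-1|967) = -1]
  = -(481|967)    [967 ≡ 7 mod 8 ⇒ (2|967) = +1]
  = -(967|481)    [QR: 481 ≡ 1 mod 4, sign kept]
  = -(5|481)    [967 ≡ 5 mod 481]
  = -(481|5)    [QR: 5 ≡ 1 mod 4, sign kept]
  = -(1|5)    [481 ≡ 1 mod 5]
  = -1    [(1|5) = 1]

-1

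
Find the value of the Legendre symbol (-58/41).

-1

Reduce the numerator: -58 ≡ 24 (mod 41), so (-58/41) = (24/41).
Factor out 2: 24 = 2^3·3. Since 41 ≡ 1 (mod 8), (2/41) = +1, and (2/41)^3 = +1. Now have (3/41).
41 ≡ 1 (mod 4), so quadratic reciprocity gives (3/41) = (41/3). Reduce: 41 ≡ 2 (mod 3). Now have (2/3).
Factor out 2: 2 = 2. Since 3 ≡ 3 (mod 8), (2/3) = -1. Now have -(1/3).
(1/3) = 1. Collecting the sign factors: -1.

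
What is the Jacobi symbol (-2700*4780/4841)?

By multiplicativity, (-2700·4780/4841) = (-2700/4841)·(4780/4841).
First factor (-2700/4841):
Reduce the numerator: -2700 ≡ 2141 (mod 4841), so (-2700/4841) = (2141/4841).
2141 ≡ 1 (mod 4), so quadratic reciprocity gives (2141/4841) = (4841/2141). Reduce: 4841 ≡ 559 (mod 2141). Now have (559/2141).
2141 ≡ 1 (mod 4), so quadratic reciprocity gives (559/2141) = (2141/559). Reduce: 2141 ≡ 464 (mod 559). Now have (464/559).
Factor out 2: 464 = 2^4·29. Since 559 ≡ 7 (mod 8), (2/559) = +1, and (2/559)^4 = +1. Now have (29/559).
29 ≡ 1 (mod 4), so quadratic reciprocity gives (29/559) = (559/29). Reduce: 559 ≡ 8 (mod 29). Now have (8/29).
Factor out 2: 8 = 2^3. Since 29 ≡ 5 (mod 8), (2/29) = -1, and (2/29)^3 = -1. Now have -(1/29).
(1/29) = 1. Collecting the sign factors: -1.
Second factor (4780/4841):
Factor out 2: 4780 = 2^2·1195. Since 4841 ≡ 1 (mod 8), (2/4841) = +1, and (2/4841)^2 = +1. Now have (1195/4841).
4841 ≡ 1 (mod 4), so quadratic reciprocity gives (1195/4841) = (4841/1195). Reduce: 4841 ≡ 61 (mod 1195). Now have (61/1195).
61 ≡ 1 (mod 4), so quadratic reciprocity gives (61/1195) = (1195/61). Reduce: 1195 ≡ 36 (mod 61). Now have (36/61).
Factor out 2: 36 = 2^2·9. Since 61 ≡ 5 (mod 8), (2/61) = -1, and (2/61)^2 = +1. Now have (9/61).
9 ≡ 1 (mod 4), so quadratic reciprocity gives (9/61) = (61/9). Reduce: 61 ≡ 7 (mod 9). Now have (7/9).
9 ≡ 1 (mod 4), so quadratic reciprocity gives (7/9) = (9/7). Reduce: 9 ≡ 2 (mod 7). Now have (2/7).
Factor out 2: 2 = 2. Since 7 ≡ 7 (mod 8), (2/7) = +1. Now have (1/7).
(1/7) = 1. Collecting the sign factors: 1.
Product: (-1)·(1) = -1.

-1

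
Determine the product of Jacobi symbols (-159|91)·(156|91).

0

By multiplicativity, (-159·156|91) = (-159|91)·(156|91).
First factor (-159|91):
Reduce the numerator: -159 ≡ 23 (mod 91), so (-159|91) = (23|91).
Both 23 ≡ 3 and 91 ≡ 3 (mod 4), so reciprocity gives (23|91) = -(91|23). Reduce: 91 ≡ 22 (mod 23). Now have -(22|23).
Factor out 2: 22 = 2·11. Since 23 ≡ 7 (mod 8), (2|23) = +1. Now have -(11|23).
Both 11 ≡ 3 and 23 ≡ 3 (mod 4), so reciprocity gives (11|23) = -(23|11). Reduce: 23 ≡ 1 (mod 11). Now have (1|11).
(1|11) = 1. Collecting the sign factors: 1.
Second factor (156|91):
Reduce the numerator: 156 ≡ 65 (mod 91), so (156|91) = (65|91).
65 ≡ 1 (mod 4), so quadratic reciprocity gives (65|91) = (91|65). Reduce: 91 ≡ 26 (mod 65). Now have (26|65).
Factor out 2: 26 = 2·13. Since 65 ≡ 1 (mod 8), (2|65) = +1. Now have (13|65).
13 ≡ 1 (mod 4), so quadratic reciprocity gives (13|65) = (65|13). Reduce: 65 ≡ 0 (mod 13). Now have (0|13).
The numerator is now 0 with denominator 13 > 1: the symbol is 0.
Product: (1)·(0) = 0.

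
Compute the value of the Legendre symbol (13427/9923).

-1

(13427/9923)
  = (3504/9923)    [13427 ≡ 3504 mod 9923]
  = (219/9923)    [9923 ≡ 3 mod 8 ⇒ (2/9923)^4 = +1]
  = -(9923/219)    [QR: both ≡ 3 mod 4, sign flips]
  = -(68/219)    [9923 ≡ 68 mod 219]
  = -(17/219)    [219 ≡ 3 mod 8 ⇒ (2/219)^2 = +1]
  = -(219/17)    [QR: 17 ≡ 1 mod 4, sign kept]
  = -(15/17)    [219 ≡ 15 mod 17]
  = -(17/15)    [QR: 17 ≡ 1 mod 4, sign kept]
  = -(2/15)    [17 ≡ 2 mod 15]
  = -(1/15)    [15 ≡ 7 mod 8 ⇒ (2/15) = +1]
  = -1    [(1/15) = 1]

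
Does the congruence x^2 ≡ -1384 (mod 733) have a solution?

Reduce the numerator: -1384 ≡ 82 (mod 733), so (-1384/733) = (82/733).
Factor out 2: 82 = 2·41. Since 733 ≡ 5 (mod 8), (2/733) = -1. Now have -(41/733).
41 ≡ 1 (mod 4), so quadratic reciprocity gives (41/733) = (733/41). Reduce: 733 ≡ 36 (mod 41). Now have -(36/41).
Factor out 2: 36 = 2^2·9. Since 41 ≡ 1 (mod 8), (2/41) = +1, and (2/41)^2 = +1. Now have -(9/41).
9 ≡ 1 (mod 4), so quadratic reciprocity gives (9/41) = (41/9). Reduce: 41 ≡ 5 (mod 9). Now have -(5/9).
5 ≡ 1 (mod 4), so quadratic reciprocity gives (5/9) = (9/5). Reduce: 9 ≡ 4 (mod 5). Now have -(4/5).
Factor out 2: 4 = 2^2. Since 5 ≡ 5 (mod 8), (2/5) = -1, and (2/5)^2 = +1. Now have -(1/5).
(1/5) = 1. Collecting the sign factors: -1.
The Legendre symbol is -1, so x^2 ≡ -1384 (mod 733) has no solution.

no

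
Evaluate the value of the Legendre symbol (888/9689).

(888/9689)
  = (111/9689)    [9689 ≡ 1 mod 8 ⇒ (2/9689)^3 = +1]
  = (9689/111)    [QR: 9689 ≡ 1 mod 4, sign kept]
  = (32/111)    [9689 ≡ 32 mod 111]
  = (1/111)    [111 ≡ 7 mod 8 ⇒ (2/111)^5 = +1]
  = 1    [(1/111) = 1]

1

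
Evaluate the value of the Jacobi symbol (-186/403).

0

Reduce the numerator: -186 ≡ 217 (mod 403), so (-186/403) = (217/403).
217 ≡ 1 (mod 4), so quadratic reciprocity gives (217/403) = (403/217). Reduce: 403 ≡ 186 (mod 217). Now have (186/217).
Factor out 2: 186 = 2·93. Since 217 ≡ 1 (mod 8), (2/217) = +1. Now have (93/217).
93 ≡ 1 (mod 4), so quadratic reciprocity gives (93/217) = (217/93). Reduce: 217 ≡ 31 (mod 93). Now have (31/93).
93 ≡ 1 (mod 4), so quadratic reciprocity gives (31/93) = (93/31). Reduce: 93 ≡ 0 (mod 31). Now have (0/31).
The numerator is now 0 with denominator 31 > 1: the symbol is 0.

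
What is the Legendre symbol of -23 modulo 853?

1

Reduce the numerator: -23 ≡ 830 (mod 853), so (-23/853) = (830/853).
Factor out 2: 830 = 2·415. Since 853 ≡ 5 (mod 8), (2/853) = -1. Now have -(415/853).
853 ≡ 1 (mod 4), so quadratic reciprocity gives (415/853) = (853/415). Reduce: 853 ≡ 23 (mod 415). Now have -(23/415).
Both 23 ≡ 3 and 415 ≡ 3 (mod 4), so reciprocity gives (23/415) = -(415/23). Reduce: 415 ≡ 1 (mod 23). Now have (1/23).
(1/23) = 1. Collecting the sign factors: 1.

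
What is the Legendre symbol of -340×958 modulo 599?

By multiplicativity, (-340·958/599) = (-340/599)·(958/599).
First factor (-340/599):
(-340/599)
  = -(340/599)    [599 ≡ 3 mod 4 ⇒ (-1/599) = -1]
  = -(85/599)    [599 ≡ 7 mod 8 ⇒ (2/599)^2 = +1]
  = -(599/85)    [QR: 85 ≡ 1 mod 4, sign kept]
  = -(4/85)    [599 ≡ 4 mod 85]
  = -(1/85)    [85 ≡ 5 mod 8 ⇒ (2/85)^2 = +1]
  = -1    [(1/85) = 1]
Second factor (958/599):
(958/599)
  = (359/599)    [958 ≡ 359 mod 599]
  = -(599/359)    [QR: both ≡ 3 mod 4, sign flips]
  = -(240/359)    [599 ≡ 240 mod 359]
  = -(15/359)    [359 ≡ 7 mod 8 ⇒ (2/359)^4 = +1]
  = (359/15)    [QR: both ≡ 3 mod 4, sign flips]
  = (14/15)    [359 ≡ 14 mod 15]
  = (7/15)    [15 ≡ 7 mod 8 ⇒ (2/15) = +1]
  = -(15/7)    [QR: both ≡ 3 mod 4, sign flips]
  = -(1/7)    [15 ≡ 1 mod 7]
  = -1    [(1/7) = 1]
Product: (-1)·(-1) = 1.

1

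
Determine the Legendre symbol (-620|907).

-1

(-620|907)
  = (287|907)    [-620 ≡ 287 mod 907]
  = -(907|287)    [QR: both ≡ 3 mod 4, sign flips]
  = -(46|287)    [907 ≡ 46 mod 287]
  = -(23|287)    [287 ≡ 7 mod 8 ⇒ (2|287) = +1]
  = (287|23)    [QR: both ≡ 3 mod 4, sign flips]
  = (11|23)    [287 ≡ 11 mod 23]
  = -(23|11)    [QR: both ≡ 3 mod 4, sign flips]
  = -(1|11)    [23 ≡ 1 mod 11]
  = -1    [(1|11) = 1]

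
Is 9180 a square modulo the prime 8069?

yes

Reduce the numerator: 9180 ≡ 1111 (mod 8069), so (9180/8069) = (1111/8069).
8069 ≡ 1 (mod 4), so quadratic reciprocity gives (1111/8069) = (8069/1111). Reduce: 8069 ≡ 292 (mod 1111). Now have (292/1111).
Factor out 2: 292 = 2^2·73. Since 1111 ≡ 7 (mod 8), (2/1111) = +1, and (2/1111)^2 = +1. Now have (73/1111).
73 ≡ 1 (mod 4), so quadratic reciprocity gives (73/1111) = (1111/73). Reduce: 1111 ≡ 16 (mod 73). Now have (16/73).
Factor out 2: 16 = 2^4. Since 73 ≡ 1 (mod 8), (2/73) = +1, and (2/73)^4 = +1. Now have (1/73).
(1/73) = 1. Collecting the sign factors: 1.
The Legendre symbol is 1, so x^2 ≡ 9180 (mod 8069) has solution.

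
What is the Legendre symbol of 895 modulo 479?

(895 / 479)
  = (416 / 479)    [895 ≡ 416 mod 479]
  = (13 / 479)    [479 ≡ 7 mod 8 ⇒ (2 / 479)^5 = +1]
  = (479 / 13)    [QR: 13 ≡ 1 mod 4, sign kept]
  = (11 / 13)    [479 ≡ 11 mod 13]
  = (13 / 11)    [QR: 13 ≡ 1 mod 4, sign kept]
  = (2 / 11)    [13 ≡ 2 mod 11]
  = -(1 / 11)    [11 ≡ 3 mod 8 ⇒ (2 / 11) = -1]
  = -1    [(1 / 11) = 1]

-1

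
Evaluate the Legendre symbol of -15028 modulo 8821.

-1

Reduce the numerator: -15028 ≡ 2614 (mod 8821), so (-15028/8821) = (2614/8821).
Factor out 2: 2614 = 2·1307. Since 8821 ≡ 5 (mod 8), (2/8821) = -1. Now have -(1307/8821).
8821 ≡ 1 (mod 4), so quadratic reciprocity gives (1307/8821) = (8821/1307). Reduce: 8821 ≡ 979 (mod 1307). Now have -(979/1307).
Both 979 ≡ 3 and 1307 ≡ 3 (mod 4), so reciprocity gives (979/1307) = -(1307/979). Reduce: 1307 ≡ 328 (mod 979). Now have (328/979).
Factor out 2: 328 = 2^3·41. Since 979 ≡ 3 (mod 8), (2/979) = -1, and (2/979)^3 = -1. Now have -(41/979).
41 ≡ 1 (mod 4), so quadratic reciprocity gives (41/979) = (979/41). Reduce: 979 ≡ 36 (mod 41). Now have -(36/41).
Factor out 2: 36 = 2^2·9. Since 41 ≡ 1 (mod 8), (2/41) = +1, and (2/41)^2 = +1. Now have -(9/41).
9 ≡ 1 (mod 4), so quadratic reciprocity gives (9/41) = (41/9). Reduce: 41 ≡ 5 (mod 9). Now have -(5/9).
5 ≡ 1 (mod 4), so quadratic reciprocity gives (5/9) = (9/5). Reduce: 9 ≡ 4 (mod 5). Now have -(4/5).
Factor out 2: 4 = 2^2. Since 5 ≡ 5 (mod 8), (2/5) = -1, and (2/5)^2 = +1. Now have -(1/5).
(1/5) = 1. Collecting the sign factors: -1.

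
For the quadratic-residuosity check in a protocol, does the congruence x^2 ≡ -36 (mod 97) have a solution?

(-36/97)
  = (61/97)    [-36 ≡ 61 mod 97]
  = (97/61)    [QR: 61 ≡ 1 mod 4, sign kept]
  = (36/61)    [97 ≡ 36 mod 61]
  = (9/61)    [61 ≡ 5 mod 8 ⇒ (2/61)^2 = +1]
  = (61/9)    [QR: 9 ≡ 1 mod 4, sign kept]
  = (7/9)    [61 ≡ 7 mod 9]
  = (9/7)    [QR: 9 ≡ 1 mod 4, sign kept]
  = (2/7)    [9 ≡ 2 mod 7]
  = (1/7)    [7 ≡ 7 mod 8 ⇒ (2/7) = +1]
  = 1    [(1/7) = 1]
The Legendre symbol is 1, so x^2 ≡ -36 (mod 97) has solution.

yes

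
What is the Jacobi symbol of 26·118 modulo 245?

By multiplicativity, (26·118 / 245) = (26 / 245)·(118 / 245).
First factor (26 / 245):
(26 / 245)
  = -(13 / 245)    [245 ≡ 5 mod 8 ⇒ (2 / 245) = -1]
  = -(245 / 13)    [QR: 13 ≡ 1 mod 4, sign kept]
  = -(11 / 13)    [245 ≡ 11 mod 13]
  = -(13 / 11)    [QR: 13 ≡ 1 mod 4, sign kept]
  = -(2 / 11)    [13 ≡ 2 mod 11]
  = (1 / 11)    [11 ≡ 3 mod 8 ⇒ (2 / 11) = -1]
  = 1    [(1 / 11) = 1]
Second factor (118 / 245):
(118 / 245)
  = -(59 / 245)    [245 ≡ 5 mod 8 ⇒ (2 / 245) = -1]
  = -(245 / 59)    [QR: 245 ≡ 1 mod 4, sign kept]
  = -(9 / 59)    [245 ≡ 9 mod 59]
  = -(59 / 9)    [QR: 9 ≡ 1 mod 4, sign kept]
  = -(5 / 9)    [59 ≡ 5 mod 9]
  = -(9 / 5)    [QR: 5 ≡ 1 mod 4, sign kept]
  = -(4 / 5)    [9 ≡ 4 mod 5]
  = -(1 / 5)    [5 ≡ 5 mod 8 ⇒ (2 / 5)^2 = +1]
  = -1    [(1 / 5) = 1]
Product: (1)·(-1) = -1.

-1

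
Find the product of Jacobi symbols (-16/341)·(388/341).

1

By multiplicativity, (-16·388/341) = (-16/341)·(388/341).
First factor (-16/341):
(-16/341)
  = (325/341)    [-16 ≡ 325 mod 341]
  = (341/325)    [QR: 325 ≡ 1 mod 4, sign kept]
  = (16/325)    [341 ≡ 16 mod 325]
  = (1/325)    [325 ≡ 5 mod 8 ⇒ (2/325)^4 = +1]
  = 1    [(1/325) = 1]
Second factor (388/341):
(388/341)
  = (47/341)    [388 ≡ 47 mod 341]
  = (341/47)    [QR: 341 ≡ 1 mod 4, sign kept]
  = (12/47)    [341 ≡ 12 mod 47]
  = (3/47)    [47 ≡ 7 mod 8 ⇒ (2/47)^2 = +1]
  = -(47/3)    [QR: both ≡ 3 mod 4, sign flips]
  = -(2/3)    [47 ≡ 2 mod 3]
  = (1/3)    [3 ≡ 3 mod 8 ⇒ (2/3) = -1]
  = 1    [(1/3) = 1]
Product: (1)·(1) = 1.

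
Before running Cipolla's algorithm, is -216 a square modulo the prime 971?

Reduce the numerator: -216 ≡ 755 (mod 971), so (-216/971) = (755/971).
Both 755 ≡ 3 and 971 ≡ 3 (mod 4), so reciprocity gives (755/971) = -(971/755). Reduce: 971 ≡ 216 (mod 755). Now have -(216/755).
Factor out 2: 216 = 2^3·27. Since 755 ≡ 3 (mod 8), (2/755) = -1, and (2/755)^3 = -1. Now have (27/755).
Both 27 ≡ 3 and 755 ≡ 3 (mod 4), so reciprocity gives (27/755) = -(755/27). Reduce: 755 ≡ 26 (mod 27). Now have -(26/27).
Factor out 2: 26 = 2·13. Since 27 ≡ 3 (mod 8), (2/27) = -1. Now have (13/27).
13 ≡ 1 (mod 4), so quadratic reciprocity gives (13/27) = (27/13). Reduce: 27 ≡ 1 (mod 13). Now have (1/13).
(1/13) = 1. Collecting the sign factors: 1.
(-216/971) = 1, and 971 is prime, so -216 is a quadratic residue mod 971.

yes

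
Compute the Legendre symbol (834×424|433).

1

By multiplicativity, (834·424|433) = (834|433)·(424|433).
First factor (834|433):
(834|433)
  = (401|433)    [834 ≡ 401 mod 433]
  = (433|401)    [QR: 401 ≡ 1 mod 4, sign kept]
  = (32|401)    [433 ≡ 32 mod 401]
  = (1|401)    [401 ≡ 1 mod 8 ⇒ (2|401)^5 = +1]
  = 1    [(1|401) = 1]
Second factor (424|433):
(424|433)
  = (53|433)    [433 ≡ 1 mod 8 ⇒ (2|433)^3 = +1]
  = (433|53)    [QR: 53 ≡ 1 mod 4, sign kept]
  = (9|53)    [433 ≡ 9 mod 53]
  = (53|9)    [QR: 9 ≡ 1 mod 4, sign kept]
  = (8|9)    [53 ≡ 8 mod 9]
  = (1|9)    [9 ≡ 1 mod 8 ⇒ (2|9)^3 = +1]
  = 1    [(1|9) = 1]
Product: (1)·(1) = 1.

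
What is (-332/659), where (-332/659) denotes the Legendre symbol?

Pull out -1: (-332/659) = (-1/659)·(332/659). Since 659 ≡ 3 (mod 4), (-1/659) = -1. Now have -(332/659).
Factor out 2: 332 = 2^2·83. Since 659 ≡ 3 (mod 8), (2/659) = -1, and (2/659)^2 = +1. Now have -(83/659).
Both 83 ≡ 3 and 659 ≡ 3 (mod 4), so reciprocity gives (83/659) = -(659/83). Reduce: 659 ≡ 78 (mod 83). Now have (78/83).
Factor out 2: 78 = 2·39. Since 83 ≡ 3 (mod 8), (2/83) = -1. Now have -(39/83).
Both 39 ≡ 3 and 83 ≡ 3 (mod 4), so reciprocity gives (39/83) = -(83/39). Reduce: 83 ≡ 5 (mod 39). Now have (5/39).
5 ≡ 1 (mod 4), so quadratic reciprocity gives (5/39) = (39/5). Reduce: 39 ≡ 4 (mod 5). Now have (4/5).
Factor out 2: 4 = 2^2. Since 5 ≡ 5 (mod 8), (2/5) = -1, and (2/5)^2 = +1. Now have (1/5).
(1/5) = 1. Collecting the sign factors: 1.

1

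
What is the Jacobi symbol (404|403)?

1

(404|403)
  = (1|403)    [404 ≡ 1 mod 403]
  = 1    [(1|403) = 1]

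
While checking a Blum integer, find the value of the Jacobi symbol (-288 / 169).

1

Reduce the numerator: -288 ≡ 50 (mod 169), so (-288 / 169) = (50 / 169).
Factor out 2: 50 = 2·25. Since 169 ≡ 1 (mod 8), (2 / 169) = +1. Now have (25 / 169).
25 ≡ 1 (mod 4), so quadratic reciprocity gives (25 / 169) = (169 / 25). Reduce: 169 ≡ 19 (mod 25). Now have (19 / 25).
25 ≡ 1 (mod 4), so quadratic reciprocity gives (19 / 25) = (25 / 19). Reduce: 25 ≡ 6 (mod 19). Now have (6 / 19).
Factor out 2: 6 = 2·3. Since 19 ≡ 3 (mod 8), (2 / 19) = -1. Now have -(3 / 19).
Both 3 ≡ 3 and 19 ≡ 3 (mod 4), so reciprocity gives (3 / 19) = -(19 / 3). Reduce: 19 ≡ 1 (mod 3). Now have (1 / 3).
(1 / 3) = 1. Collecting the sign factors: 1.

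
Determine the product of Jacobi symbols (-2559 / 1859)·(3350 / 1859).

-1

By multiplicativity, (-2559·3350 / 1859) = (-2559 / 1859)·(3350 / 1859).
First factor (-2559 / 1859):
Reduce the numerator: -2559 ≡ 1159 (mod 1859), so (-2559 / 1859) = (1159 / 1859).
Both 1159 ≡ 3 and 1859 ≡ 3 (mod 4), so reciprocity gives (1159 / 1859) = -(1859 / 1159). Reduce: 1859 ≡ 700 (mod 1159). Now have -(700 / 1159).
Factor out 2: 700 = 2^2·175. Since 1159 ≡ 7 (mod 8), (2 / 1159) = +1, and (2 / 1159)^2 = +1. Now have -(175 / 1159).
Both 175 ≡ 3 and 1159 ≡ 3 (mod 4), so reciprocity gives (175 / 1159) = -(1159 / 175). Reduce: 1159 ≡ 109 (mod 175). Now have (109 / 175).
109 ≡ 1 (mod 4), so quadratic reciprocity gives (109 / 175) = (175 / 109). Reduce: 175 ≡ 66 (mod 109). Now have (66 / 109).
Factor out 2: 66 = 2·33. Since 109 ≡ 5 (mod 8), (2 / 109) = -1. Now have -(33 / 109).
33 ≡ 1 (mod 4), so quadratic reciprocity gives (33 / 109) = (109 / 33). Reduce: 109 ≡ 10 (mod 33). Now have -(10 / 33).
Factor out 2: 10 = 2·5. Since 33 ≡ 1 (mod 8), (2 / 33) = +1. Now have -(5 / 33).
5 ≡ 1 (mod 4), so quadratic reciprocity gives (5 / 33) = (33 / 5). Reduce: 33 ≡ 3 (mod 5). Now have -(3 / 5).
5 ≡ 1 (mod 4), so quadratic reciprocity gives (3 / 5) = (5 / 3). Reduce: 5 ≡ 2 (mod 3). Now have -(2 / 3).
Factor out 2: 2 = 2. Since 3 ≡ 3 (mod 8), (2 / 3) = -1. Now have (1 / 3).
(1 / 3) = 1. Collecting the sign factors: 1.
Second factor (3350 / 1859):
Reduce the numerator: 3350 ≡ 1491 (mod 1859), so (3350 / 1859) = (1491 / 1859).
Both 1491 ≡ 3 and 1859 ≡ 3 (mod 4), so reciprocity gives (1491 / 1859) = -(1859 / 1491). Reduce: 1859 ≡ 368 (mod 1491). Now have -(368 / 1491).
Factor out 2: 368 = 2^4·23. Since 1491 ≡ 3 (mod 8), (2 / 1491) = -1, and (2 / 1491)^4 = +1. Now have -(23 / 1491).
Both 23 ≡ 3 and 1491 ≡ 3 (mod 4), so reciprocity gives (23 / 1491) = -(1491 / 23). Reduce: 1491 ≡ 19 (mod 23). Now have (19 / 23).
Both 19 ≡ 3 and 23 ≡ 3 (mod 4), so reciprocity gives (19 / 23) = -(23 / 19). Reduce: 23 ≡ 4 (mod 19). Now have -(4 / 19).
Factor out 2: 4 = 2^2. Since 19 ≡ 3 (mod 8), (2 / 19) = -1, and (2 / 19)^2 = +1. Now have -(1 / 19).
(1 / 19) = 1. Collecting the sign factors: -1.
Product: (1)·(-1) = -1.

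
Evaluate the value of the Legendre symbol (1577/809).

(1577/809)
  = (768/809)    [1577 ≡ 768 mod 809]
  = (3/809)    [809 ≡ 1 mod 8 ⇒ (2/809)^8 = +1]
  = (809/3)    [QR: 809 ≡ 1 mod 4, sign kept]
  = (2/3)    [809 ≡ 2 mod 3]
  = -(1/3)    [3 ≡ 3 mod 8 ⇒ (2/3) = -1]
  = -1    [(1/3) = 1]

-1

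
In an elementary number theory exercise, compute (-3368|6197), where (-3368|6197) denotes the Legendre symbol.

-1

Pull out -1: (-3368|6197) = (-1|6197)·(3368|6197). Since 6197 ≡ 1 (mod 4), (-1|6197) = +1. Now have (3368|6197).
Factor out 2: 3368 = 2^3·421. Since 6197 ≡ 5 (mod 8), (2|6197) = -1, and (2|6197)^3 = -1. Now have -(421|6197).
421 ≡ 1 (mod 4), so quadratic reciprocity gives (421|6197) = (6197|421). Reduce: 6197 ≡ 303 (mod 421). Now have -(303|421).
421 ≡ 1 (mod 4), so quadratic reciprocity gives (303|421) = (421|303). Reduce: 421 ≡ 118 (mod 303). Now have -(118|303).
Factor out 2: 118 = 2·59. Since 303 ≡ 7 (mod 8), (2|303) = +1. Now have -(59|303).
Both 59 ≡ 3 and 303 ≡ 3 (mod 4), so reciprocity gives (59|303) = -(303|59). Reduce: 303 ≡ 8 (mod 59). Now have (8|59).
Factor out 2: 8 = 2^3. Since 59 ≡ 3 (mod 8), (2|59) = -1, and (2|59)^3 = -1. Now have -(1|59).
(1|59) = 1. Collecting the sign factors: -1.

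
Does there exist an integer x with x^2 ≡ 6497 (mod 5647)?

no

Reduce the numerator: 6497 ≡ 850 (mod 5647), so (6497|5647) = (850|5647).
Factor out 2: 850 = 2·425. Since 5647 ≡ 7 (mod 8), (2|5647) = +1. Now have (425|5647).
425 ≡ 1 (mod 4), so quadratic reciprocity gives (425|5647) = (5647|425). Reduce: 5647 ≡ 122 (mod 425). Now have (122|425).
Factor out 2: 122 = 2·61. Since 425 ≡ 1 (mod 8), (2|425) = +1. Now have (61|425).
61 ≡ 1 (mod 4), so quadratic reciprocity gives (61|425) = (425|61). Reduce: 425 ≡ 59 (mod 61). Now have (59|61).
61 ≡ 1 (mod 4), so quadratic reciprocity gives (59|61) = (61|59). Reduce: 61 ≡ 2 (mod 59). Now have (2|59).
Factor out 2: 2 = 2. Since 59 ≡ 3 (mod 8), (2|59) = -1. Now have -(1|59).
(1|59) = 1. Collecting the sign factors: -1.
The Legendre symbol is -1, so x^2 ≡ 6497 (mod 5647) has no solution.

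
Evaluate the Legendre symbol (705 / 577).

1

(705 / 577)
  = (128 / 577)    [705 ≡ 128 mod 577]
  = (1 / 577)    [577 ≡ 1 mod 8 ⇒ (2 / 577)^7 = +1]
  = 1    [(1 / 577) = 1]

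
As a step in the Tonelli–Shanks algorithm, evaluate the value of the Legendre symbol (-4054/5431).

1

(-4054/5431)
  = (1377/5431)    [-4054 ≡ 1377 mod 5431]
  = (5431/1377)    [QR: 1377 ≡ 1 mod 4, sign kept]
  = (1300/1377)    [5431 ≡ 1300 mod 1377]
  = (325/1377)    [1377 ≡ 1 mod 8 ⇒ (2/1377)^2 = +1]
  = (1377/325)    [QR: 325 ≡ 1 mod 4, sign kept]
  = (77/325)    [1377 ≡ 77 mod 325]
  = (325/77)    [QR: 77 ≡ 1 mod 4, sign kept]
  = (17/77)    [325 ≡ 17 mod 77]
  = (77/17)    [QR: 17 ≡ 1 mod 4, sign kept]
  = (9/17)    [77 ≡ 9 mod 17]
  = (17/9)    [QR: 9 ≡ 1 mod 4, sign kept]
  = (8/9)    [17 ≡ 8 mod 9]
  = (1/9)    [9 ≡ 1 mod 8 ⇒ (2/9)^3 = +1]
  = 1    [(1/9) = 1]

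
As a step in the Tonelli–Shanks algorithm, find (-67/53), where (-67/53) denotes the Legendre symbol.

-1

Pull out -1: (-67/53) = (-1/53)·(67/53). Since 53 ≡ 1 (mod 4), (-1/53) = +1. Now have (67/53).
Reduce the numerator: 67 ≡ 14 (mod 53), so (67/53) = (14/53).
Factor out 2: 14 = 2·7. Since 53 ≡ 5 (mod 8), (2/53) = -1. Now have -(7/53).
53 ≡ 1 (mod 4), so quadratic reciprocity gives (7/53) = (53/7). Reduce: 53 ≡ 4 (mod 7). Now have -(4/7).
Factor out 2: 4 = 2^2. Since 7 ≡ 7 (mod 8), (2/7) = +1, and (2/7)^2 = +1. Now have -(1/7).
(1/7) = 1. Collecting the sign factors: -1.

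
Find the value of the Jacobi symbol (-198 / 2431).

(-198 / 2431)
  = (2233 / 2431)    [-198 ≡ 2233 mod 2431]
  = (2431 / 2233)    [QR: 2233 ≡ 1 mod 4, sign kept]
  = (198 / 2233)    [2431 ≡ 198 mod 2233]
  = (99 / 2233)    [2233 ≡ 1 mod 8 ⇒ (2 / 2233) = +1]
  = (2233 / 99)    [QR: 2233 ≡ 1 mod 4, sign kept]
  = (55 / 99)    [2233 ≡ 55 mod 99]
  = -(99 / 55)    [QR: both ≡ 3 mod 4, sign flips]
  = -(44 / 55)    [99 ≡ 44 mod 55]
  = -(11 / 55)    [55 ≡ 7 mod 8 ⇒ (2 / 55)^2 = +1]
  = (55 / 11)    [QR: both ≡ 3 mod 4, sign flips]
  = (0 / 11)    [55 ≡ 0 mod 11]
  = 0    [numerator 0, gcd > 1]

0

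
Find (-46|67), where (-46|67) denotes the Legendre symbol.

1

(-46|67)
  = -(46|67)    [67 ≡ 3 mod 4 ⇒ (-1|67) = -1]
  = (23|67)    [67 ≡ 3 mod 8 ⇒ (2|67) = -1]
  = -(67|23)    [QR: both ≡ 3 mod 4, sign flips]
  = -(21|23)    [67 ≡ 21 mod 23]
  = -(23|21)    [QR: 21 ≡ 1 mod 4, sign kept]
  = -(2|21)    [23 ≡ 2 mod 21]
  = (1|21)    [21 ≡ 5 mod 8 ⇒ (2|21) = -1]
  = 1    [(1|21) = 1]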